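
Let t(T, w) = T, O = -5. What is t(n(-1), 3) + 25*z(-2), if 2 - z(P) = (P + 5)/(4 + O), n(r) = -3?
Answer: 122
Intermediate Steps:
z(P) = 7 + P (z(P) = 2 - (P + 5)/(4 - 5) = 2 - (5 + P)/(-1) = 2 - (5 + P)*(-1) = 2 - (-5 - P) = 2 + (5 + P) = 7 + P)
t(n(-1), 3) + 25*z(-2) = -3 + 25*(7 - 2) = -3 + 25*5 = -3 + 125 = 122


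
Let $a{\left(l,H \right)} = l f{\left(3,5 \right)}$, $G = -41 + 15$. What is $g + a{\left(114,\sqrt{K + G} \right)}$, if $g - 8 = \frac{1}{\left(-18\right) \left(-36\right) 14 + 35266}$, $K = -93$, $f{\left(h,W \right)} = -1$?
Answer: $- \frac{4699827}{44338} \approx -106.0$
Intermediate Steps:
$G = -26$
$a{\left(l,H \right)} = - l$ ($a{\left(l,H \right)} = l \left(-1\right) = - l$)
$g = \frac{354705}{44338}$ ($g = 8 + \frac{1}{\left(-18\right) \left(-36\right) 14 + 35266} = 8 + \frac{1}{648 \cdot 14 + 35266} = 8 + \frac{1}{9072 + 35266} = 8 + \frac{1}{44338} = \frac{354705}{44338} \approx 8.0$)
$g + a{\left(114,\sqrt{K + G} \right)} = \frac{354705}{44338} - 114 = - \frac{4699827}{44338}$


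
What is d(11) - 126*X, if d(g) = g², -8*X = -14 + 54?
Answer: 751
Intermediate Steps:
X = -5 (X = -(-14 + 54)/8 = -⅛*40 = -5)
d(11) - 126*X = 11² - 126*(-5) = 121 + 630 = 751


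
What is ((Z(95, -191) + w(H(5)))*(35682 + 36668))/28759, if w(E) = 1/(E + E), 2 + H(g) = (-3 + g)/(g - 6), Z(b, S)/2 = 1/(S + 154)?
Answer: -1917275/4256332 ≈ -0.45045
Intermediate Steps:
Z(b, S) = 2/(154 + S) (Z(b, S) = 2/(S + 154) = 2/(154 + S))
H(g) = -2 + (-3 + g)/(-6 + g) (H(g) = -2 + (-3 + g)/(g - 6) = -2 + (-3 + g)/(-6 + g))
w(E) = 1/(2*E)
((Z(95, -191) + w(H(5)))*(35682 + 36668))/28759 = ((2/(154 - 191) + 1/(2*(((9 - 1*5)/(-6 + 5)))))*(35682 + 36668))/28759 = ((2/(-37) + 1/(2*(((9 - 5)/(-1)))))*72350)*(1/28759) = ((2*(-1/37) + 1/(2*((-1*4))))*72350)*(1/28759) = ((-2/37 + (1/2)/(-4))*72350)*(1/28759) = ((-2/37 + (1/2)*(-1/4))*72350)*(1/28759) = ((-2/37 - 1/8)*72350)*(1/28759) = -53/296*72350*(1/28759) = -1917275/148*1/28759 = -1917275/4256332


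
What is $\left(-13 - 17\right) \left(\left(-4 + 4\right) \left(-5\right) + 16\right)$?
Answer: $-480$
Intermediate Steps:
$\left(-13 - 17\right) \left(\left(-4 + 4\right) \left(-5\right) + 16\right) = \left(-13 - 17\right) \left(0 \left(-5\right) + 16\right) = - 30 \left(0 + 16\right) = \left(-30\right) 16 = -480$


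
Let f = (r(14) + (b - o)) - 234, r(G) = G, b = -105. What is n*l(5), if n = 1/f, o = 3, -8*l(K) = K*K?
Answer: 25/2624 ≈ 0.0095274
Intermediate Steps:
l(K) = -K²/8 (l(K) = -K*K/8 = -K²/8)
f = -328 (f = (14 + (-105 - 1*3)) - 234 = (14 + (-105 - 3)) - 234 = (14 - 108) - 234 = -94 - 234 = -328)
n = -1/328 (n = 1/(-328) = -1/328 ≈ -0.0030488)
n*l(5) = -(-1)*5²/2624 = -(-1)*25/2624 = -1/328*(-25/8) = 25/2624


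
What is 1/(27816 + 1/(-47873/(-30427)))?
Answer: 47873/1331665795 ≈ 3.5950e-5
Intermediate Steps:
1/(27816 + 1/(-47873/(-30427))) = 1/(27816 + 1/(-47873*(-1/30427))) = 1/(27816 + 1/(47873/30427)) = 1/(27816 + 30427/47873) = 1/(1331665795/47873) = 47873/1331665795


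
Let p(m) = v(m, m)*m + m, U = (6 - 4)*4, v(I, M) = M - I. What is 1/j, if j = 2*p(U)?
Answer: 1/16 ≈ 0.062500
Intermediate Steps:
U = 8 (U = 2*4 = 8)
p(m) = m (p(m) = (m - m)*m + m = 0*m + m = 0 + m = m)
j = 16 (j = 2*8 = 16)
1/j = 1/16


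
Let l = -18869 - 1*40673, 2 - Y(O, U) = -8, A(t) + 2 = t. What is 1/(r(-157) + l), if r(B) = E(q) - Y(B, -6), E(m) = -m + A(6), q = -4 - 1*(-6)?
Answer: -1/59550 ≈ -1.6793e-5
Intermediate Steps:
A(t) = -2 + t
Y(O, U) = 10 (Y(O, U) = 2 - 1*(-8) = 2 + 8 = 10)
q = 2 (q = -4 + 6 = 2)
E(m) = 4 - m (E(m) = -m + (-2 + 6) = -m + 4 = 4 - m)
l = -59542 (l = -18869 - 40673 = -59542)
r(B) = -8 (r(B) = (4 - 1*2) - 1*10 = (4 - 2) - 10 = 2 - 10 = -8)
1/(r(-157) + l) = 1/(-8 - 59542) = 1/(-59550) = -1/59550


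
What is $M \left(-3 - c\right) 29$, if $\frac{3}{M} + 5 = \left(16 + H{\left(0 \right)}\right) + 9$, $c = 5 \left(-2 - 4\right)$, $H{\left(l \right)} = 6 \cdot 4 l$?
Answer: $\frac{2349}{20} \approx 117.45$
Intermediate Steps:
$H{\left(l \right)} = 24 l$
$c = -30$ ($c = 5 \left(-6\right) = -30$)
$M = \frac{3}{20}$ ($M = \frac{3}{-5 + \left(\left(16 + 24 \cdot 0\right) + 9\right)} = \frac{3}{-5 + \left(\left(16 + 0\right) + 9\right)} = \frac{3}{-5 + \left(16 + 9\right)} = \frac{3}{-5 + 25} = \frac{3}{20} \approx 0.15$)
$M \left(-3 - c\right) 29 = \frac{3 \left(-3 - -30\right)}{20} \cdot 29 = \frac{3 \left(-3 + 30\right)}{20} \cdot 29 = \frac{3}{20} \cdot 27 \cdot 29 = \frac{81}{20} \cdot 29 = \frac{2349}{20}$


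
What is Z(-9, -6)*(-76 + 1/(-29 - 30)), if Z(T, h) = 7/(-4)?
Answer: 31395/236 ≈ 133.03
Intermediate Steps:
Z(T, h) = -7/4 (Z(T, h) = 7*(-¼) = -7/4)
Z(-9, -6)*(-76 + 1/(-29 - 30)) = -7*(-76 + 1/(-29 - 30))/4 = -7*(-76 + 1/(-59))/4 = -7*(-76 - 1/59)/4 = -7/4*(-4485/59) = 31395/236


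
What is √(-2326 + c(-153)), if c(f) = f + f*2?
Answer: I*√2785 ≈ 52.773*I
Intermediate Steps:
c(f) = 3*f (c(f) = f + 2*f = 3*f)
√(-2326 + c(-153)) = √(-2326 + 3*(-153)) = √(-2326 - 459) = √(-2785) = I*√2785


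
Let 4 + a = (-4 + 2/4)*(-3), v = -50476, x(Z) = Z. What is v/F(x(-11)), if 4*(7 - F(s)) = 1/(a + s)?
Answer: -908568/127 ≈ -7154.1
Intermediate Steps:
a = 13/2 (a = -4 + (-4 + 2/4)*(-3) = -4 + (-4 + 2*(1/4))*(-3) = -4 + (-4 + 1/2)*(-3) = -4 - 7/2*(-3) = -4 + 21/2 = 13/2 ≈ 6.5000)
F(s) = 7 - 1/(4*(13/2 + s))
v/F(x(-11)) = -50476*2*(13 + 2*(-11))/(181 + 28*(-11)) = -50476*2*(13 - 22)/(181 - 308) = -50476/((1/2)*(-127)/(-9)) = -50476/((1/2)*(-1/9)*(-127)) = -50476/127/18 = -50476*18/127 = -908568/127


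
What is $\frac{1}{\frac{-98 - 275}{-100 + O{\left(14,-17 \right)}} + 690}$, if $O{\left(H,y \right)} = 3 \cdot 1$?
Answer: $\frac{97}{67303} \approx 0.0014412$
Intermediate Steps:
$O{\left(H,y \right)} = 3$
$\frac{1}{\frac{-98 - 275}{-100 + O{\left(14,-17 \right)}} + 690} = \frac{1}{\frac{-98 - 275}{-100 + 3} + 690} = \frac{1}{- \frac{373}{-97} + 690} = \frac{1}{\left(-373\right) \left(- \frac{1}{97}\right) + 690} = \frac{1}{\frac{373}{97} + 690} = \frac{1}{\frac{67303}{97}} = \frac{97}{67303}$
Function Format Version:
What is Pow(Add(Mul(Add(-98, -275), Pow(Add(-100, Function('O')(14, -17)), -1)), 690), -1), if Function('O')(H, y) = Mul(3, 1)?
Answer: Rational(97, 67303) ≈ 0.0014412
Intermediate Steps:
Function('O')(H, y) = 3
Pow(Add(Mul(Add(-98, -275), Pow(Add(-100, Function('O')(14, -17)), -1)), 690), -1) = Pow(Add(Mul(Add(-98, -275), Pow(Add(-100, 3), -1)), 690), -1) = Pow(Add(Mul(-373, Pow(-97, -1)), 690), -1) = Pow(Add(Mul(-373, Rational(-1, 97)), 690), -1) = Pow(Add(Rational(373, 97), 690), -1) = Pow(Rational(67303, 97), -1) = Rational(97, 67303)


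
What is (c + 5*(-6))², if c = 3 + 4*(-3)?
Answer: 1521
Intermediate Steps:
c = -9 (c = 3 - 12 = -9)
(c + 5*(-6))² = (-9 + 5*(-6))² = (-9 - 30)² = (-39)² = 1521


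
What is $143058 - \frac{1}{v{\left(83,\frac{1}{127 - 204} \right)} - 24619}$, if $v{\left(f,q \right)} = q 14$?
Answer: $\frac{38741680049}{270811} \approx 1.4306 \cdot 10^{5}$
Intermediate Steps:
$v{\left(f,q \right)} = 14 q$
$143058 - \frac{1}{v{\left(83,\frac{1}{127 - 204} \right)} - 24619} = 143058 - \frac{1}{\frac{14}{127 - 204} - 24619} = 143058 - \frac{1}{\frac{14}{-77} - 24619} = 143058 - \frac{1}{14 \left(- \frac{1}{77}\right) - 24619} = 143058 - \frac{1}{- \frac{2}{11} - 24619} = 143058 - \frac{1}{- \frac{270811}{11}} = 143058 - - \frac{11}{270811} = 143058 + \frac{11}{270811} = \frac{38741680049}{270811}$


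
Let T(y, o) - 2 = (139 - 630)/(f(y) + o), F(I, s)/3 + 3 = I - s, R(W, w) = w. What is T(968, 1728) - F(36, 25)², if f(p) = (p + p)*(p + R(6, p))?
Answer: -2152399467/3749824 ≈ -574.00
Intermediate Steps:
F(I, s) = -9 - 3*s + 3*I (F(I, s) = -9 + 3*(I - s) = -9 + (-3*s + 3*I) = -9 - 3*s + 3*I)
f(p) = 4*p² (f(p) = (p + p)*(p + p) = (2*p)*(2*p) = 4*p²)
T(y, o) = 2 - 491/(o + 4*y²) (T(y, o) = 2 + (139 - 630)/(4*y² + o) = 2 - 491/(o + 4*y²))
T(968, 1728) - F(36, 25)² = (-491 + 2*1728 + 8*968²)/(1728 + 4*968²) - (-9 - 3*25 + 3*36)² = (-491 + 3456 + 8*937024)/(1728 + 4*937024) - (-9 - 75 + 108)² = (-491 + 3456 + 7496192)/(1728 + 3748096) - 1*24² = 7499157/3749824 - 1*576 = (1/3749824)*7499157 - 576 = 7499157/3749824 - 576 = -2152399467/3749824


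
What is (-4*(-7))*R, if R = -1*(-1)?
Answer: 28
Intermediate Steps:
R = 1
(-4*(-7))*R = -4*(-7)*1 = 28*1 = 28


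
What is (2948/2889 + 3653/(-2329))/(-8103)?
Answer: 3687625/54520881543 ≈ 6.7637e-5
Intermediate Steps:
(2948/2889 + 3653/(-2329))/(-8103) = (2948*(1/2889) + 3653*(-1/2329))*(-1/8103) = (2948/2889 - 3653/2329)*(-1/8103) = -3687625/6728481*(-1/8103) = 3687625/54520881543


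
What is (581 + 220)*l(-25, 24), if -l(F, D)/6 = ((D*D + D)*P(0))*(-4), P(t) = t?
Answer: 0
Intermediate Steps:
l(F, D) = 0 (l(F, D) = -6*(D*D + D)*0*(-4) = -6*(D² + D)*0*(-4) = -6*(D + D²)*0*(-4) = -0*(-4) = -6*0 = 0)
(581 + 220)*l(-25, 24) = (581 + 220)*0 = 801*0 = 0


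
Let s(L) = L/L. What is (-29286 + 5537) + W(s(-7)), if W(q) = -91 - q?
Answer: -23841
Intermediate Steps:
s(L) = 1
(-29286 + 5537) + W(s(-7)) = (-29286 + 5537) + (-91 - 1*1) = -23749 + (-91 - 1) = -23749 - 92 = -23841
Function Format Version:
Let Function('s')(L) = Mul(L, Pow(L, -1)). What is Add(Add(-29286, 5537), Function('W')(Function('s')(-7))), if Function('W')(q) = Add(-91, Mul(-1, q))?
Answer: -23841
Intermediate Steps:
Function('s')(L) = 1
Add(Add(-29286, 5537), Function('W')(Function('s')(-7))) = Add(Add(-29286, 5537), Add(-91, Mul(-1, 1))) = Add(-23749, Add(-91, -1)) = Add(-23749, -92) = -23841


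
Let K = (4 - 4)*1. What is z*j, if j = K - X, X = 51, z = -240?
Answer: 12240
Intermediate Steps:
K = 0 (K = 0*1 = 0)
j = -51 (j = 0 - 1*51 = 0 - 51 = -51)
z*j = -240*(-51) = 12240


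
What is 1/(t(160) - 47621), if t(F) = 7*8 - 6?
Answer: -1/47571 ≈ -2.1021e-5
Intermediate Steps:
t(F) = 50 (t(F) = 56 - 6 = 50)
1/(t(160) - 47621) = 1/(50 - 47621) = 1/(-47571) = -1/47571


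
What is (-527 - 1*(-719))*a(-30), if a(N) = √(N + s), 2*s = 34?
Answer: 192*I*√13 ≈ 692.27*I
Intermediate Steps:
s = 17 (s = (½)*34 = 17)
a(N) = √(17 + N) (a(N) = √(N + 17) = √(17 + N))
(-527 - 1*(-719))*a(-30) = (-527 - 1*(-719))*√(17 - 30) = (-527 + 719)*√(-13) = 192*(I*√13) = 192*I*√13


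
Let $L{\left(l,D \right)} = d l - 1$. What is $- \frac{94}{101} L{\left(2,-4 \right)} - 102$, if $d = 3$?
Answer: $- \frac{10772}{101} \approx -106.65$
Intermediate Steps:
$L{\left(l,D \right)} = -1 + 3 l$ ($L{\left(l,D \right)} = 3 l - 1 = -1 + 3 l$)
$- \frac{94}{101} L{\left(2,-4 \right)} - 102 = - \frac{94}{101} \left(-1 + 3 \cdot 2\right) - 102 = \left(-94\right) \frac{1}{101} \left(-1 + 6\right) - 102 = \left(- \frac{94}{101}\right) 5 - 102 = - \frac{470}{101} - 102 = - \frac{10772}{101}$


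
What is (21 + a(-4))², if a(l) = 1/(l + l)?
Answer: 27889/64 ≈ 435.77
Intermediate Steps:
a(l) = 1/(2*l)
(21 + a(-4))² = (21 + (½)/(-4))² = (21 + (½)*(-¼))² = (21 - ⅛)² = (167/8)² = 27889/64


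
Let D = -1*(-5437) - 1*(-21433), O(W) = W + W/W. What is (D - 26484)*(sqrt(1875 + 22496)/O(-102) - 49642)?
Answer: -19161812 - 386*sqrt(24371)/101 ≈ -1.9162e+7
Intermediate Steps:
O(W) = 1 + W (O(W) = W + 1 = 1 + W)
D = 26870 (D = 5437 + 21433 = 26870)
(D - 26484)*(sqrt(1875 + 22496)/O(-102) - 49642) = (26870 - 26484)*(sqrt(1875 + 22496)/(1 - 102) - 49642) = 386*(sqrt(24371)/(-101) - 49642) = 386*(sqrt(24371)*(-1/101) - 49642) = 386*(-sqrt(24371)/101 - 49642) = 386*(-49642 - sqrt(24371)/101) = -19161812 - 386*sqrt(24371)/101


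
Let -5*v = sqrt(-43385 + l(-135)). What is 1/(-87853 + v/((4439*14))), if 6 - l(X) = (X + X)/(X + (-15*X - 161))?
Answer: -14666212043083537300/1288470726621018077418921 + 310730*I*sqrt(129678494309)/1288470726621018077418921 ≈ -1.1383e-5 + 8.6845e-14*I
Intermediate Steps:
l(X) = 6 - 2*X/(-161 - 14*X) (l(X) = 6 - (X + X)/(X + (-15*X - 161)) = 6 - 2*X/(X + (-161 - 15*X)) = 6 - 2*X/(-161 - 14*X))
v = -I*sqrt(129678494309)/8645 (v = -sqrt(-43385 + 2*(483 + 43*(-135))/(7*(23 + 2*(-135))))/5 = -sqrt(-43385 + 2*(483 - 5805)/(7*(23 - 270)))/5 = -sqrt(-43385 + (2/7)*(-5322)/(-247))/5 = -sqrt(-43385 + (2/7)*(-1/247)*(-5322))/5 = -sqrt(-43385 + 10644/1729)/5 = -I*sqrt(129678494309)/8645 ≈ -41.655*I)
1/(-87853 + v/((4439*14))) = 1/(-87853 + (-I*sqrt(129678494309)/8645)/((4439*14))) = 1/(-87853 - I*sqrt(129678494309)/8645/62146) = 1/(-87853 - I*sqrt(129678494309)/8645*(1/62146)) = 1/(-87853 - I*sqrt(129678494309)/537252170)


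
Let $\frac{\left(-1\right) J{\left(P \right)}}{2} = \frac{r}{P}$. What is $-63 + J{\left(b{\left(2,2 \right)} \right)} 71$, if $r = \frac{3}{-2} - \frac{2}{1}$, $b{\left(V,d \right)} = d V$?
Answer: $\frac{245}{4} \approx 61.25$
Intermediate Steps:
$b{\left(V,d \right)} = V d$
$r = - \frac{7}{2}$ ($r = 3 \left(- \frac{1}{2}\right) - 2 = - \frac{3}{2} - 2 = - \frac{7}{2} \approx -3.5$)
$J{\left(P \right)} = \frac{7}{P}$ ($J{\left(P \right)} = - 2 \left(- \frac{7}{2 P}\right) = \frac{7}{P}$)
$-63 + J{\left(b{\left(2,2 \right)} \right)} 71 = -63 + \frac{7}{2 \cdot 2} \cdot 71 = -63 + \frac{7}{4} \cdot 71 = -63 + \frac{497}{4} = \frac{245}{4}$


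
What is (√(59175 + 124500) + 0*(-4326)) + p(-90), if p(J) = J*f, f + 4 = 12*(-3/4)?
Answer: 1170 + 5*√7347 ≈ 1598.6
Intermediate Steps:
f = -13 (f = -4 + 12*(-3/4) = -4 + 12*(-3*¼) = -4 + 12*(-¾) = -4 - 9 = -13)
p(J) = -13*J (p(J) = J*(-13) = -13*J)
(√(59175 + 124500) + 0*(-4326)) + p(-90) = (√(59175 + 124500) + 0*(-4326)) - 13*(-90) = (√183675 + 0) + 1170 = (5*√7347 + 0) + 1170 = 5*√7347 + 1170 = 1170 + 5*√7347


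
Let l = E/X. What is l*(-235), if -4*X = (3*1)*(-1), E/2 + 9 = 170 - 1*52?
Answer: -204920/3 ≈ -68307.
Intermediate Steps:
E = 218 (E = -18 + 2*(170 - 1*52) = -18 + 2*(170 - 52) = -18 + 2*118 = -18 + 236 = 218)
X = ¾ (X = -3*1*(-1)/4 = -3*(-1)/4 = -¼*(-3) = ¾ ≈ 0.75000)
l = 872/3 (l = 218/(¾) = 218*(4/3) = 872/3 ≈ 290.67)
l*(-235) = (872/3)*(-235) = -204920/3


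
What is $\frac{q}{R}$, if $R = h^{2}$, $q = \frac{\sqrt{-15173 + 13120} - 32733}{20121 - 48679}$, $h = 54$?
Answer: $\frac{3637}{9252792} - \frac{i \sqrt{2053}}{83275128} \approx 0.00039307 - 5.441 \cdot 10^{-7} i$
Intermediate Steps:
$q = \frac{32733}{28558} - \frac{i \sqrt{2053}}{28558}$ ($q = \frac{\sqrt{-2053} - 32733}{-28558} = \left(i \sqrt{2053} - 32733\right) \left(- \frac{1}{28558}\right) = \left(-32733 + i \sqrt{2053}\right) \left(- \frac{1}{28558}\right) = \frac{32733}{28558} - \frac{i \sqrt{2053}}{28558} \approx 1.1462 - 0.0015866 i$)
$R = 2916$ ($R = 54^{2} = 2916$)
$\frac{q}{R} = \frac{\frac{32733}{28558} - \frac{i \sqrt{2053}}{28558}}{2916} = \left(\frac{32733}{28558} - \frac{i \sqrt{2053}}{28558}\right) \frac{1}{2916} = \frac{3637}{9252792} - \frac{i \sqrt{2053}}{83275128}$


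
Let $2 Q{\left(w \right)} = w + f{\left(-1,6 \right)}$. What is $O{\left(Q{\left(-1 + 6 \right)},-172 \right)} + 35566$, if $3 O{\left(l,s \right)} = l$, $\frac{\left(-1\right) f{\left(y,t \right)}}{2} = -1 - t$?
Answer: $\frac{213415}{6} \approx 35569.0$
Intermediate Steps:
$f{\left(y,t \right)} = 2 + 2 t$ ($f{\left(y,t \right)} = - 2 \left(-1 - t\right) = 2 + 2 t$)
$Q{\left(w \right)} = 7 + \frac{w}{2}$ ($Q{\left(w \right)} = \frac{w + \left(2 + 2 \cdot 6\right)}{2} = \frac{w + \left(2 + 12\right)}{2} = \frac{w + 14}{2} = \frac{14 + w}{2} = 7 + \frac{w}{2}$)
$O{\left(l,s \right)} = \frac{l}{3}$
$O{\left(Q{\left(-1 + 6 \right)},-172 \right)} + 35566 = \frac{7 + \frac{-1 + 6}{2}}{3} + 35566 = \frac{7 + \frac{1}{2} \cdot 5}{3} + 35566 = \frac{7 + \frac{5}{2}}{3} + 35566 = \frac{1}{3} \cdot \frac{19}{2} + 35566 = \frac{19}{6} + 35566 = \frac{213415}{6}$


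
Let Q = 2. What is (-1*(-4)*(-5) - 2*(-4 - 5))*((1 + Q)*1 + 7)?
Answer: -20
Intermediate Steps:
(-1*(-4)*(-5) - 2*(-4 - 5))*((1 + Q)*1 + 7) = (-1*(-4)*(-5) - 2*(-4 - 5))*((1 + 2)*1 + 7) = (4*(-5) - 2*(-9))*(3*1 + 7) = (-20 + 18)*(3 + 7) = -2*10 = -20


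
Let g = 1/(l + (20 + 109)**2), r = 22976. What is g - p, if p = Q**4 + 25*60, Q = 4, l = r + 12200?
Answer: -90990651/51817 ≈ -1756.0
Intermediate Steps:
l = 35176 (l = 22976 + 12200 = 35176)
g = 1/51817 (g = 1/(35176 + (20 + 109)**2) = 1/(35176 + 129**2) = 1/(35176 + 16641) = 1/51817 ≈ 1.9299e-5)
p = 1756 (p = 4**4 + 25*60 = 256 + 1500 = 1756)
g - p = 1/51817 - 1*1756 = 1/51817 - 1756 = -90990651/51817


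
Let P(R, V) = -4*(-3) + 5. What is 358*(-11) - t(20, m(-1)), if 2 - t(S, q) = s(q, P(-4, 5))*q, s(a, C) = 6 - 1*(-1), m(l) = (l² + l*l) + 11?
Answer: -3849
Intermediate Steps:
P(R, V) = 17 (P(R, V) = 12 + 5 = 17)
m(l) = 11 + 2*l² (m(l) = (l² + l²) + 11 = 2*l² + 11 = 11 + 2*l²)
s(a, C) = 7 (s(a, C) = 6 + 1 = 7)
t(S, q) = 2 - 7*q
358*(-11) - t(20, m(-1)) = 358*(-11) - (2 - 7*(11 + 2*(-1)²)) = -3938 - (2 - 7*(11 + 2*1)) = -3938 - (2 - 7*(11 + 2)) = -3938 - (2 - 7*13) = -3938 - (2 - 91) = -3938 - 1*(-89) = -3938 + 89 = -3849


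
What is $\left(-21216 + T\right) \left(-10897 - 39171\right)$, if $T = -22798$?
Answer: $2203692952$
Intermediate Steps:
$\left(-21216 + T\right) \left(-10897 - 39171\right) = \left(-21216 - 22798\right) \left(-10897 - 39171\right) = \left(-44014\right) \left(-50068\right) = 2203692952$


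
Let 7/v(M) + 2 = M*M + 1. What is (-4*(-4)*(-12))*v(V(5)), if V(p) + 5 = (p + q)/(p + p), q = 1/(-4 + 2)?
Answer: -179200/2627 ≈ -68.215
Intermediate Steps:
q = -½ (q = 1/(-2) = -½ ≈ -0.50000)
V(p) = -5 + (-½ + p)/(2*p) (V(p) = -5 + (p - ½)/(p + p) = -5 + (-½ + p)/((2*p)) = -5 + (-½ + p)*(1/(2*p)) = -5 + (-½ + p)/(2*p))
v(M) = 7/(-1 + M²) (v(M) = 7/(-2 + (M*M + 1)) = 7/(-2 + (M² + 1)) = 7/(-2 + (1 + M²)) = 7/(-1 + M²))
(-4*(-4)*(-12))*v(V(5)) = (-4*(-4)*(-12))*(7/(-1 + ((¼)*(-1 - 18*5)/5)²)) = (16*(-12))*(7/(-1 + ((¼)*(⅕)*(-1 - 90))²)) = -1344/(-1 + ((¼)*(⅕)*(-91))²) = -1344/(-1 + (-91/20)²) = -1344/(-1 + 8281/400) = -1344/7881/400 = -1344*400/7881 = -192*2800/7881 = -179200/2627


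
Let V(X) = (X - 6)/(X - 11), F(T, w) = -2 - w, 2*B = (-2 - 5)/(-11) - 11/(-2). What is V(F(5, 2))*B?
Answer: 45/22 ≈ 2.0455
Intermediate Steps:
B = 135/44 (B = ((-2 - 5)/(-11) - 11/(-2))/2 = (-7*(-1/11) - 11*(-1/2))/2 = (7/11 + 11/2)/2 = (1/2)*(135/22) = 135/44 ≈ 3.0682)
V(X) = (-6 + X)/(-11 + X)
V(F(5, 2))*B = ((-6 + (-2 - 1*2))/(-11 + (-2 - 1*2)))*(135/44) = ((-6 + (-2 - 2))/(-11 + (-2 - 2)))*(135/44) = ((-6 - 4)/(-11 - 4))*(135/44) = (-10/(-15))*(135/44) = -1/15*(-10)*(135/44) = (2/3)*(135/44) = 45/22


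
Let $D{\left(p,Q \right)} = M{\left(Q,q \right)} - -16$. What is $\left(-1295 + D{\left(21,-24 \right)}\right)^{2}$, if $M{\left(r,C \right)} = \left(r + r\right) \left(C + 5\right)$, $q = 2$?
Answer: $2608225$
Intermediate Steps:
$M{\left(r,C \right)} = 2 r \left(5 + C\right)$
$D{\left(p,Q \right)} = 16 + 14 Q$ ($D{\left(p,Q \right)} = 2 Q \left(5 + 2\right) - -16 = 2 Q 7 + 16 = 14 Q + 16 = 16 + 14 Q$)
$\left(-1295 + D{\left(21,-24 \right)}\right)^{2} = \left(-1295 + \left(16 + 14 \left(-24\right)\right)\right)^{2} = \left(-1295 + \left(16 - 336\right)\right)^{2} = \left(-1295 - 320\right)^{2} = \left(-1615\right)^{2} = 2608225$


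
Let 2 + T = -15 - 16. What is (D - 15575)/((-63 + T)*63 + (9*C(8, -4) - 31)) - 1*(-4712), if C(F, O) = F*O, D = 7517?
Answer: 30009362/6367 ≈ 4713.3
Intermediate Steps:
T = -33 (T = -2 + (-15 - 16) = -2 - 31 = -33)
(D - 15575)/((-63 + T)*63 + (9*C(8, -4) - 31)) - 1*(-4712) = (7517 - 15575)/((-63 - 33)*63 + (9*(8*(-4)) - 31)) - 1*(-4712) = -8058/(-96*63 + (9*(-32) - 31)) + 4712 = -8058/(-6048 + (-288 - 31)) + 4712 = -8058/(-6048 - 319) + 4712 = -8058/(-6367) + 4712 = -8058*(-1/6367) + 4712 = 8058/6367 + 4712 = 30009362/6367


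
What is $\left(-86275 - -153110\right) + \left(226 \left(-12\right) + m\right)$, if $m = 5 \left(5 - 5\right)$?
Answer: $64123$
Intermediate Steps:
$m = 0$ ($m = 5 \cdot 0 = 0$)
$\left(-86275 - -153110\right) + \left(226 \left(-12\right) + m\right) = \left(-86275 - -153110\right) + \left(226 \left(-12\right) + 0\right) = \left(-86275 + 153110\right) + \left(-2712 + 0\right) = 66835 - 2712 = 64123$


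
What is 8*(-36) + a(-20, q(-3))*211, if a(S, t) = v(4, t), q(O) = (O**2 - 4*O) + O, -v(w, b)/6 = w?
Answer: -5352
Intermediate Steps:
v(w, b) = -6*w
q(O) = O**2 - 3*O
a(S, t) = -24 (a(S, t) = -6*4 = -24)
8*(-36) + a(-20, q(-3))*211 = 8*(-36) - 24*211 = -288 - 5064 = -5352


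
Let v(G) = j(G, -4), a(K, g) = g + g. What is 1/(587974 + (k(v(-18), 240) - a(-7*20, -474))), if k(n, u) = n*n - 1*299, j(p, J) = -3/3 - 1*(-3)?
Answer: 1/588627 ≈ 1.6989e-6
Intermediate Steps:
j(p, J) = 2 (j(p, J) = -3*⅓ + 3 = -1 + 3 = 2)
a(K, g) = 2*g
v(G) = 2
k(n, u) = -299 + n² (k(n, u) = n² - 299 = -299 + n²)
1/(587974 + (k(v(-18), 240) - a(-7*20, -474))) = 1/(587974 + ((-299 + 2²) - 2*(-474))) = 1/(587974 + ((-299 + 4) - 1*(-948))) = 1/(587974 + (-295 + 948)) = 1/(587974 + 653) = 1/588627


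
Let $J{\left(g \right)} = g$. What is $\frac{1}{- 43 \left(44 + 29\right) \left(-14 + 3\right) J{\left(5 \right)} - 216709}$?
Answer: $- \frac{1}{44064} \approx -2.2694 \cdot 10^{-5}$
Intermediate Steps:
$\frac{1}{- 43 \left(44 + 29\right) \left(-14 + 3\right) J{\left(5 \right)} - 216709} = \frac{1}{- 43 \left(44 + 29\right) \left(-14 + 3\right) 5 - 216709} = \frac{1}{- 43 \cdot 73 \left(-11\right) 5 - 216709} = \frac{1}{\left(-43\right) \left(-803\right) 5 - 216709} = \frac{1}{34529 \cdot 5 - 216709} = \frac{1}{172645 - 216709} = \frac{1}{-44064} = - \frac{1}{44064}$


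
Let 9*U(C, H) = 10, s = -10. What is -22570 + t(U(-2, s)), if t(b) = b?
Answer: -203120/9 ≈ -22569.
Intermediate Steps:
U(C, H) = 10/9 (U(C, H) = (1/9)*10 = 10/9)
-22570 + t(U(-2, s)) = -22570 + 10/9 = -203120/9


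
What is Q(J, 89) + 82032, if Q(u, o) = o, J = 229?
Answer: 82121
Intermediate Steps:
Q(J, 89) + 82032 = 89 + 82032 = 82121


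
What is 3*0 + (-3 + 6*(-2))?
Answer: -15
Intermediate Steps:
3*0 + (-3 + 6*(-2)) = 0 + (-3 - 12) = 0 - 15 = -15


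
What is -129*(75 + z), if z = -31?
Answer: -5676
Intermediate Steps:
-129*(75 + z) = -129*(75 - 31) = -129*44 = -5676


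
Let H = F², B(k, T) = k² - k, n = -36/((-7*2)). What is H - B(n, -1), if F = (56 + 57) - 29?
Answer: 345546/49 ≈ 7052.0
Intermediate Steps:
n = 18/7 (n = -36/(-14) = -36*(-1/14) = 18/7 ≈ 2.5714)
F = 84 (F = 113 - 29 = 84)
H = 7056 (H = 84² = 7056)
H - B(n, -1) = 7056 - 18*(-1 + 18/7)/7 = 7056 - 18*11/(7*7) = 7056 - 1*198/49 = 7056 - 198/49 = 345546/49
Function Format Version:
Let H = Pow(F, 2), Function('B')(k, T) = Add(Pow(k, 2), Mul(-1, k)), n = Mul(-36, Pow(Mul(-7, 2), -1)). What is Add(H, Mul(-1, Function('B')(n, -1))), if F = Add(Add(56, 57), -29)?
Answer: Rational(345546, 49) ≈ 7052.0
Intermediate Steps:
n = Rational(18, 7) (n = Mul(-36, Pow(-14, -1)) = Mul(-36, Rational(-1, 14)) = Rational(18, 7) ≈ 2.5714)
F = 84 (F = Add(113, -29) = 84)
H = 7056 (H = Pow(84, 2) = 7056)
Add(H, Mul(-1, Function('B')(n, -1))) = Add(7056, Mul(-1, Mul(Rational(18, 7), Add(-1, Rational(18, 7))))) = Add(7056, Mul(-1, Mul(Rational(18, 7), Rational(11, 7)))) = Add(7056, Mul(-1, Rational(198, 49))) = Add(7056, Rational(-198, 49)) = Rational(345546, 49)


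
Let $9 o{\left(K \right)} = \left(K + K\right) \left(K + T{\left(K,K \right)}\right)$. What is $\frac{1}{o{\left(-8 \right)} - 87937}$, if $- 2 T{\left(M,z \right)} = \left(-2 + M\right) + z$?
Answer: $- \frac{9}{791449} \approx -1.1372 \cdot 10^{-5}$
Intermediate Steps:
$T{\left(M,z \right)} = 1 - \frac{M}{2} - \frac{z}{2}$ ($T{\left(M,z \right)} = - \frac{\left(-2 + M\right) + z}{2} = - \frac{-2 + M + z}{2} = 1 - \frac{M}{2} - \frac{z}{2}$)
$o{\left(K \right)} = \frac{2 K}{9}$ ($o{\left(K \right)} = \frac{\left(K + K\right) \left(K - \left(-1 + K\right)\right)}{9} = \frac{2 K \left(K - \left(-1 + K\right)\right)}{9} = \frac{2 K 1}{9} = \frac{2 K}{9}$)
$\frac{1}{o{\left(-8 \right)} - 87937} = \frac{1}{\frac{2}{9} \left(-8\right) - 87937} = \frac{1}{- \frac{16}{9} - 87937} = \frac{1}{- \frac{791449}{9}} = - \frac{9}{791449}$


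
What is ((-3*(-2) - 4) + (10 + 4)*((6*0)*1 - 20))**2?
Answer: 77284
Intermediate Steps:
((-3*(-2) - 4) + (10 + 4)*((6*0)*1 - 20))**2 = ((6 - 4) + 14*(0*1 - 20))**2 = (2 + 14*(0 - 20))**2 = (2 + 14*(-20))**2 = (2 - 280)**2 = (-278)**2 = 77284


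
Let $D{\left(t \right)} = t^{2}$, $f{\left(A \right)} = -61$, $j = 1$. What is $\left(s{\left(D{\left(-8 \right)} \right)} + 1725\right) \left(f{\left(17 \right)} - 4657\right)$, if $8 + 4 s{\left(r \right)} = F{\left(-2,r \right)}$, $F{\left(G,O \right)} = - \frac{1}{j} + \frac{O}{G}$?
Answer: $- \frac{16180381}{2} \approx -8.0902 \cdot 10^{6}$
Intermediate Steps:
$F{\left(G,O \right)} = -1 + \frac{O}{G}$ ($F{\left(G,O \right)} = - 1^{-1} + \frac{O}{G} = \left(-1\right) 1 + \frac{O}{G} = -1 + \frac{O}{G}$)
$s{\left(r \right)} = - \frac{9}{4} - \frac{r}{8}$ ($s{\left(r \right)} = -2 + \frac{\frac{1}{-2} \left(r - -2\right)}{4} = -2 + \frac{\left(- \frac{1}{2}\right) \left(r + 2\right)}{4} = -2 + \frac{\left(- \frac{1}{2}\right) \left(2 + r\right)}{4} = -2 + \frac{-1 - \frac{r}{2}}{4} = -2 - \left(\frac{1}{4} + \frac{r}{8}\right) = - \frac{9}{4} - \frac{r}{8}$)
$\left(s{\left(D{\left(-8 \right)} \right)} + 1725\right) \left(f{\left(17 \right)} - 4657\right) = \left(\left(- \frac{9}{4} - \frac{\left(-8\right)^{2}}{8}\right) + 1725\right) \left(-61 - 4657\right) = \left(\left(- \frac{9}{4} - 8\right) + 1725\right) \left(-4718\right) = \left(- \frac{41}{4} + 1725\right) \left(-4718\right) = \frac{6859}{4} \left(-4718\right) = - \frac{16180381}{2}$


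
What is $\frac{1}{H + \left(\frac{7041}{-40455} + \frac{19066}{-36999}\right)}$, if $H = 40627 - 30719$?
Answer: $\frac{166310505}{1647689836319} \approx 0.00010094$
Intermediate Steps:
$H = 9908$
$\frac{1}{H + \left(\frac{7041}{-40455} + \frac{19066}{-36999}\right)} = \frac{1}{9908 + \left(\frac{7041}{-40455} + \frac{19066}{-36999}\right)} = \frac{1}{9908 + \left(7041 \left(- \frac{1}{40455}\right) + 19066 \left(- \frac{1}{36999}\right)\right)} = \frac{1}{9908 - \frac{114647221}{166310505}} = \frac{1}{\frac{1647689836319}{166310505}} = \frac{166310505}{1647689836319}$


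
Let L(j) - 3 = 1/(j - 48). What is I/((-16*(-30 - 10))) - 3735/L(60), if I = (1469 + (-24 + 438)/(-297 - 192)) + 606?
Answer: -4663113181/3859840 ≈ -1208.1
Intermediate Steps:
L(j) = 3 + 1/(-48 + j) (L(j) = 3 + 1/(j - 48) = 3 + 1/(-48 + j))
I = 338087/163 (I = (1469 + 414/(-489)) + 606 = (1469 + 414*(-1/489)) + 606 = (1469 - 138/163) + 606 = 239309/163 + 606 = 338087/163 ≈ 2074.2)
I/((-16*(-30 - 10))) - 3735/L(60) = 338087/(163*((-16*(-30 - 10)))) - 3735*(-48 + 60)/(-143 + 3*60) = 338087/(163*((-16*(-40)))) - 3735*12/(-143 + 180) = (338087/163)/640 - 3735/((1/12)*37) = (338087/163)*(1/640) - 3735/37/12 = 338087/104320 - 3735*12/37 = 338087/104320 - 44820/37 = -4663113181/3859840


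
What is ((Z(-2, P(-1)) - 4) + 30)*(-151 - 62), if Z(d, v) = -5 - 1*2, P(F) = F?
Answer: -4047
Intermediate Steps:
Z(d, v) = -7 (Z(d, v) = -5 - 2 = -7)
((Z(-2, P(-1)) - 4) + 30)*(-151 - 62) = ((-7 - 4) + 30)*(-151 - 62) = (-11 + 30)*(-213) = 19*(-213) = -4047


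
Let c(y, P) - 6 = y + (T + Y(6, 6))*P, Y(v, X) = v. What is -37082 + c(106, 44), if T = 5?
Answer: -36486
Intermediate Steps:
c(y, P) = 6 + y + 11*P (c(y, P) = 6 + (y + (5 + 6)*P) = 6 + (y + 11*P) = 6 + y + 11*P)
-37082 + c(106, 44) = -37082 + (6 + 106 + 11*44) = -37082 + (6 + 106 + 484) = -37082 + 596 = -36486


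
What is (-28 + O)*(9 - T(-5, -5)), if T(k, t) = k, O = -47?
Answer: -1050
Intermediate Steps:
(-28 + O)*(9 - T(-5, -5)) = (-28 - 47)*(9 - 1*(-5)) = -75*(9 + 5) = -75*14 = -1050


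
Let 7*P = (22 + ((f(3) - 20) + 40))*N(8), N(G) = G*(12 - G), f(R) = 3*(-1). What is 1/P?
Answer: 7/1248 ≈ 0.0056090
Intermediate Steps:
f(R) = -3
P = 1248/7 (P = ((22 + ((-3 - 20) + 40))*(8*(12 - 1*8)))/7 = ((22 + (-23 + 40))*(8*(12 - 8)))/7 = ((22 + 17)*(8*4))/7 = (39*32)/7 = (⅐)*1248 = 1248/7 ≈ 178.29)
1/P = 1/(1248/7) = 7/1248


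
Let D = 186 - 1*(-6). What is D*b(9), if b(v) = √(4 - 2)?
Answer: 192*√2 ≈ 271.53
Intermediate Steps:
D = 192 (D = 186 + 6 = 192)
b(v) = √2
D*b(9) = 192*√2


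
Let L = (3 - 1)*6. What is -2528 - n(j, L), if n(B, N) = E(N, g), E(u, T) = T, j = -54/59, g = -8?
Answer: -2520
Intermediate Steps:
L = 12 (L = 2*6 = 12)
j = -54/59 (j = -54*1/59 = -54/59 ≈ -0.91525)
n(B, N) = -8
-2528 - n(j, L) = -2528 - 1*(-8) = -2528 + 8 = -2520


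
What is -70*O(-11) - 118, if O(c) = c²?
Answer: -8588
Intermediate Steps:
-70*O(-11) - 118 = -70*(-11)² - 118 = -70*121 - 118 = -8470 - 118 = -8588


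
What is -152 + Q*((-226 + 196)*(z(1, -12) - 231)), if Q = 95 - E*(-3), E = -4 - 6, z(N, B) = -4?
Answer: 458098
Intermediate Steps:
E = -10
Q = 65 (Q = 95 - (-10)*(-3) = 95 - 1*30 = 95 - 30 = 65)
-152 + Q*((-226 + 196)*(z(1, -12) - 231)) = -152 + 65*((-226 + 196)*(-4 - 231)) = -152 + 65*(-30*(-235)) = -152 + 65*7050 = -152 + 458250 = 458098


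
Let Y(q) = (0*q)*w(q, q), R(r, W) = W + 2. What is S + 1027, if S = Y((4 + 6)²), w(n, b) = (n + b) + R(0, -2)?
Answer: 1027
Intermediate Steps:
R(r, W) = 2 + W
w(n, b) = b + n (w(n, b) = (n + b) + (2 - 2) = (b + n) + 0 = b + n)
Y(q) = 0 (Y(q) = (0*q)*(q + q) = 0*(2*q) = 0)
S = 0
S + 1027 = 0 + 1027 = 1027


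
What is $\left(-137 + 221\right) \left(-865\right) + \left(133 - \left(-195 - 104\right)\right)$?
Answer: $-72228$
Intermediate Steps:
$\left(-137 + 221\right) \left(-865\right) + \left(133 - \left(-195 - 104\right)\right) = 84 \left(-865\right) + \left(133 - \left(-195 - 104\right)\right) = -72660 + \left(133 - -299\right) = -72660 + \left(133 + 299\right) = -72660 + 432 = -72228$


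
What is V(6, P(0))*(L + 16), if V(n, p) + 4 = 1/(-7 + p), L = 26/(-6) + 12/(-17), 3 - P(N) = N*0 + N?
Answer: -559/12 ≈ -46.583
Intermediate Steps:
P(N) = 3 - N (P(N) = 3 - (N*0 + N) = 3 - (0 + N) = 3 - N)
L = -257/51 (L = 26*(-⅙) + 12*(-1/17) = -13/3 - 12/17 = -257/51 ≈ -5.0392)
V(n, p) = -4 + 1/(-7 + p)
V(6, P(0))*(L + 16) = ((29 - 4*(3 - 1*0))/(-7 + (3 - 1*0)))*(-257/51 + 16) = ((29 - 4*(3 + 0))/(-7 + (3 + 0)))*(559/51) = ((29 - 4*3)/(-7 + 3))*(559/51) = ((29 - 12)/(-4))*(559/51) = -¼*17*(559/51) = -17/4*559/51 = -559/12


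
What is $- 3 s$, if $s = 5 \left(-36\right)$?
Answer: $540$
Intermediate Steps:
$s = -180$
$- 3 s = \left(-3\right) \left(-180\right) = 540$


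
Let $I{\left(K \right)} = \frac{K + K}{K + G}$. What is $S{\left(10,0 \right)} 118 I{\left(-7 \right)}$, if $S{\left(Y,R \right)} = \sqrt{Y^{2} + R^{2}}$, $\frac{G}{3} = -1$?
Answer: $1652$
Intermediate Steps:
$G = -3$ ($G = 3 \left(-1\right) = -3$)
$I{\left(K \right)} = \frac{2 K}{-3 + K}$ ($I{\left(K \right)} = \frac{K + K}{K - 3} = \frac{2 K}{-3 + K}$)
$S{\left(Y,R \right)} = \sqrt{R^{2} + Y^{2}}$
$S{\left(10,0 \right)} 118 I{\left(-7 \right)} = \sqrt{0^{2} + 10^{2}} \cdot 118 \cdot 2 \left(-7\right) \frac{1}{-3 - 7} = \sqrt{0 + 100} \cdot 118 \cdot 2 \left(-7\right) \frac{1}{-10} = \sqrt{100} \cdot 118 \cdot 2 \left(-7\right) \left(- \frac{1}{10}\right) = 10 \cdot 118 \cdot \frac{7}{5} = 1180 \cdot \frac{7}{5} = 1652$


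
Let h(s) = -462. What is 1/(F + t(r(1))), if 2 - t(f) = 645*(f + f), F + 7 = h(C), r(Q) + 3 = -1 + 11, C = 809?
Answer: -1/9497 ≈ -0.00010530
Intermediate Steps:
r(Q) = 7 (r(Q) = -3 + (-1 + 11) = -3 + 10 = 7)
F = -469 (F = -7 - 462 = -469)
t(f) = 2 - 1290*f (t(f) = 2 - 645*(f + f) = 2 - 645*2*f = 2 - 1290*f)
1/(F + t(r(1))) = 1/(-469 + (2 - 1290*7)) = 1/(-469 + (2 - 9030)) = 1/(-469 - 9028) = 1/(-9497) = -1/9497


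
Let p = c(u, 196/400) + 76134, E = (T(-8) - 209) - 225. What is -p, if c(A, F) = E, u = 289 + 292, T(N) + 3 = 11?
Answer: -75708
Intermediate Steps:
T(N) = 8 (T(N) = -3 + 11 = 8)
u = 581
E = -426 (E = (8 - 209) - 225 = -201 - 225 = -426)
c(A, F) = -426
p = 75708 (p = -426 + 76134 = 75708)
-p = -1*75708 = -75708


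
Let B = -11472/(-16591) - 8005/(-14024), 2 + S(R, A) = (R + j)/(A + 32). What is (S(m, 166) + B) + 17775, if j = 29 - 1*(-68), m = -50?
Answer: 409427533427309/23034546216 ≈ 17775.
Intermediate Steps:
j = 97 (j = 29 + 68 = 97)
S(R, A) = -2 + (97 + R)/(32 + A) (S(R, A) = -2 + (R + 97)/(A + 32) = -2 + (97 + R)/(32 + A))
B = 293694283/232672184 (B = -11472*(-1/16591) - 8005*(-1/14024) = 11472/16591 + 8005/14024 = 293694283/232672184 ≈ 1.2623)
(S(m, 166) + B) + 17775 = ((33 - 50 - 2*166)/(32 + 166) + 293694283/232672184) + 17775 = ((33 - 50 - 332)/198 + 293694283/232672184) + 17775 = ((1/198)*(-349) + 293694283/232672184) + 17775 = (-349/198 + 293694283/232672184) + 17775 = -11525562091/23034546216 + 17775 = 409427533427309/23034546216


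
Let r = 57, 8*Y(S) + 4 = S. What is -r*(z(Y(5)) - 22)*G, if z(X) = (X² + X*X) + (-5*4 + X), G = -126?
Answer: -4808349/16 ≈ -3.0052e+5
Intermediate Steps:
Y(S) = -½ + S/8
z(X) = -20 + X + 2*X² (z(X) = (X² + X²) + (-20 + X) = 2*X² + (-20 + X) = -20 + X + 2*X²)
-r*(z(Y(5)) - 22)*G = -57*((-20 + (-½ + (⅛)*5) + 2*(-½ + (⅛)*5)²) - 22)*(-126) = -57*((-20 + (-½ + 5/8) + 2*(-½ + 5/8)²) - 22)*(-126) = -57*((-20 + ⅛ + 2*(⅛)²) - 22)*(-126) = -57*((-20 + ⅛ + 2*(1/64)) - 22)*(-126) = -57*((-20 + ⅛ + 1/32) - 22)*(-126) = -57*(-635/32 - 22)*(-126) = -57*(-1339/32)*(-126) = -(-76323)*(-126)/32 = -1*4808349/16 = -4808349/16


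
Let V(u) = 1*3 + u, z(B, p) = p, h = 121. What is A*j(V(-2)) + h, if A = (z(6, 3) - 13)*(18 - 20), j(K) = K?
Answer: 141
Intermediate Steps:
V(u) = 3 + u
A = 20 (A = (3 - 13)*(18 - 20) = -10*(-2) = 20)
A*j(V(-2)) + h = 20*(3 - 2) + 121 = 20*1 + 121 = 20 + 121 = 141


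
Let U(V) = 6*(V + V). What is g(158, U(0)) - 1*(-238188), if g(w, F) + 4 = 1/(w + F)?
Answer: 37633073/158 ≈ 2.3818e+5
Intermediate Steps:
U(V) = 12*V (U(V) = 6*(2*V) = 12*V)
g(w, F) = -4 + 1/(F + w) (g(w, F) = -4 + 1/(w + F) = -4 + 1/(F + w))
g(158, U(0)) - 1*(-238188) = (1 - 48*0 - 4*158)/(12*0 + 158) - 1*(-238188) = (1 - 4*0 - 632)/(0 + 158) + 238188 = (1 + 0 - 632)/158 + 238188 = (1/158)*(-631) + 238188 = -631/158 + 238188 = 37633073/158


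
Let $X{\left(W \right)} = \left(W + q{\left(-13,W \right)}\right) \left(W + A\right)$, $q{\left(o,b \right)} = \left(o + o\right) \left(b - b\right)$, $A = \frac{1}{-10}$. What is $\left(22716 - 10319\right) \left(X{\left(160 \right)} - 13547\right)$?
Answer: $149222689$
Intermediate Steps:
$A = - \frac{1}{10} \approx -0.1$
$q{\left(o,b \right)} = 0$ ($q{\left(o,b \right)} = 2 o 0 = 0$)
$X{\left(W \right)} = W \left(- \frac{1}{10} + W\right)$ ($X{\left(W \right)} = \left(W + 0\right) \left(W - \frac{1}{10}\right) = W \left(- \frac{1}{10} + W\right)$)
$\left(22716 - 10319\right) \left(X{\left(160 \right)} - 13547\right) = \left(22716 - 10319\right) \left(160 \left(- \frac{1}{10} + 160\right) - 13547\right) = 12397 \left(160 \cdot \frac{1599}{10} - 13547\right) = 12397 \left(25584 - 13547\right) = 12397 \cdot 12037 = 149222689$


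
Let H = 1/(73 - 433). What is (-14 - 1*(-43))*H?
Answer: -29/360 ≈ -0.080556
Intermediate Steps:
H = -1/360 (H = 1/(-360) = -1/360 ≈ -0.0027778)
(-14 - 1*(-43))*H = (-14 - 1*(-43))*(-1/360) = (-14 + 43)*(-1/360) = 29*(-1/360) = -29/360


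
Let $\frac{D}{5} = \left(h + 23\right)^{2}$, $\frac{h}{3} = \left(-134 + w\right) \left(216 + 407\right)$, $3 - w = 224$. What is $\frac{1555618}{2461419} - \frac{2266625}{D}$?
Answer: $\frac{684774297134928337}{1083504570008138496} \approx 0.632$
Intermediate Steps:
$w = -221$ ($w = 3 - 224 = -221$)
$h = -663495$ ($h = 3 \left(-134 - 221\right) \left(216 + 407\right) = 3 \left(\left(-355\right) 623\right) = 3 \left(-221165\right) = -663495$)
$D = 2200975473920$ ($D = 5 \left(-663495 + 23\right)^{2} = 5 \left(-663472\right)^{2} = 5 \cdot 440195094784 = 2200975473920$)
$\frac{1555618}{2461419} - \frac{2266625}{D} = \frac{1555618}{2461419} - \frac{2266625}{2200975473920} = 1555618 \cdot \frac{1}{2461419} - \frac{453325}{440195094784} = \frac{1555618}{2461419} - \frac{453325}{440195094784} = \frac{684774297134928337}{1083504570008138496}$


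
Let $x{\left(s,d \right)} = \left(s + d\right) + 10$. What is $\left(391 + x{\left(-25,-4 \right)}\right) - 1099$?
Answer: $-727$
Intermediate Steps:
$x{\left(s,d \right)} = 10 + d + s$ ($x{\left(s,d \right)} = \left(d + s\right) + 10 = 10 + d + s$)
$\left(391 + x{\left(-25,-4 \right)}\right) - 1099 = \left(391 - 19\right) - 1099 = 372 - 1099 = -727$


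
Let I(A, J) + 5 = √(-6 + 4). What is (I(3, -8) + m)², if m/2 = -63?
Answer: (131 - I*√2)² ≈ 17159.0 - 370.5*I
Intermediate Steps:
I(A, J) = -5 + I*√2 (I(A, J) = -5 + √(-6 + 4) = -5 + √(-2) = -5 + I*√2)
m = -126 (m = 2*(-63) = -126)
(I(3, -8) + m)² = ((-5 + I*√2) - 126)² = (-131 + I*√2)²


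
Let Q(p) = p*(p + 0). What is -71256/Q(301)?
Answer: -71256/90601 ≈ -0.78648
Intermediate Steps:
Q(p) = p² (Q(p) = p*p = p²)
-71256/Q(301) = -71256/(301²) = -71256/90601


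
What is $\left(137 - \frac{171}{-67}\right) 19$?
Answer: $\frac{177650}{67} \approx 2651.5$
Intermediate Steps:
$\left(137 - \frac{171}{-67}\right) 19 = \left(137 - - \frac{171}{67}\right) 19 = \left(137 + \frac{171}{67}\right) 19 = \frac{9350}{67} \cdot 19 = \frac{177650}{67}$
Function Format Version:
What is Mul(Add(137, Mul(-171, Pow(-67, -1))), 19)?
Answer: Rational(177650, 67) ≈ 2651.5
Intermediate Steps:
Mul(Add(137, Mul(-171, Pow(-67, -1))), 19) = Mul(Add(137, Mul(-171, Rational(-1, 67))), 19) = Mul(Add(137, Rational(171, 67)), 19) = Mul(Rational(9350, 67), 19) = Rational(177650, 67)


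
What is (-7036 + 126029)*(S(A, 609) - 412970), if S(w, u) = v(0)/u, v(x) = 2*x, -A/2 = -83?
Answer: -49140539210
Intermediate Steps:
A = 166 (A = -2*(-83) = 166)
S(w, u) = 0 (S(w, u) = (2*0)/u = 0/u = 0)
(-7036 + 126029)*(S(A, 609) - 412970) = (-7036 + 126029)*(0 - 412970) = 118993*(-412970) = -49140539210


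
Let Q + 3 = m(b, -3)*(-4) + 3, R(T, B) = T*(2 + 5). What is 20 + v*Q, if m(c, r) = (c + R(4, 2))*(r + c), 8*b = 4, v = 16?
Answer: 4580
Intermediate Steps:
b = ½ (b = (⅛)*4 = ½ ≈ 0.50000)
R(T, B) = 7*T (R(T, B) = T*7 = 7*T)
m(c, r) = (28 + c)*(c + r) (m(c, r) = (c + 7*4)*(r + c) = (c + 28)*(c + r) = (28 + c)*(c + r))
Q = 285 (Q = -3 + (((½)² + 28*(½) + 28*(-3) + (½)*(-3))*(-4) + 3) = -3 + ((¼ + 14 - 84 - 3/2)*(-4) + 3) = -3 + (-285/4*(-4) + 3) = -3 + (285 + 3) = -3 + 288 = 285)
20 + v*Q = 20 + 16*285 = 20 + 4560 = 4580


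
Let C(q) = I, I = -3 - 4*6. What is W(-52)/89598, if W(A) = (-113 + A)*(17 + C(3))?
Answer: 275/14933 ≈ 0.018416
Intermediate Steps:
I = -27 (I = -3 - 24 = -27)
C(q) = -27
W(A) = 1130 - 10*A (W(A) = (-113 + A)*(17 - 27) = (-113 + A)*(-10) = 1130 - 10*A)
W(-52)/89598 = (1130 - 10*(-52))/89598 = (1130 + 520)*(1/89598) = 1650*(1/89598) = 275/14933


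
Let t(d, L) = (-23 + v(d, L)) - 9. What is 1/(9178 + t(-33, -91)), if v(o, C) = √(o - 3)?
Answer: 4573/41824676 - 3*I/41824676 ≈ 0.00010934 - 7.1728e-8*I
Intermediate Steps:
v(o, C) = √(-3 + o)
t(d, L) = -32 + √(-3 + d) (t(d, L) = (-23 + √(-3 + d)) - 9 = -32 + √(-3 + d))
1/(9178 + t(-33, -91)) = 1/(9178 + (-32 + √(-3 - 33))) = 1/(9178 + (-32 + √(-36))) = 1/(9178 + (-32 + 6*I)) = 1/(9146 + 6*I) = (9146 - 6*I)/83649352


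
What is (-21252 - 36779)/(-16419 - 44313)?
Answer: 58031/60732 ≈ 0.95553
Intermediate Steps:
(-21252 - 36779)/(-16419 - 44313) = -58031/(-60732) = -58031*(-1/60732) = 58031/60732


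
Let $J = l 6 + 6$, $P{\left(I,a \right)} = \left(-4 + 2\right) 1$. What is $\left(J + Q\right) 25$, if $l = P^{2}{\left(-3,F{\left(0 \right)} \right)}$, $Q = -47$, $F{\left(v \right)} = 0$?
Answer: $-425$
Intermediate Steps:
$P{\left(I,a \right)} = -2$ ($P{\left(I,a \right)} = \left(-2\right) 1 = -2$)
$l = 4$ ($l = \left(-2\right)^{2} = 4$)
$J = 30$ ($J = 4 \cdot 6 + 6 = 24 + 6 = 30$)
$\left(J + Q\right) 25 = \left(30 - 47\right) 25 = \left(-17\right) 25 = -425$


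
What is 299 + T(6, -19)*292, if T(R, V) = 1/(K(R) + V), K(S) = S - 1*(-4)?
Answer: 2399/9 ≈ 266.56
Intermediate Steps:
K(S) = 4 + S (K(S) = S + 4 = 4 + S)
T(R, V) = 1/(4 + R + V) (T(R, V) = 1/((4 + R) + V) = 1/(4 + R + V))
299 + T(6, -19)*292 = 299 + 292/(4 + 6 - 19) = 299 + 292/(-9) = 299 - ⅑*292 = 299 - 292/9 = 2399/9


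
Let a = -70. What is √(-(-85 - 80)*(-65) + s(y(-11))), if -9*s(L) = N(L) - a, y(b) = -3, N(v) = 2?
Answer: I*√10733 ≈ 103.6*I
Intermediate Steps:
s(L) = -8 (s(L) = -(2 - 1*(-70))/9 = -(2 + 70)/9 = -⅑*72 = -8)
√(-(-85 - 80)*(-65) + s(y(-11))) = √(-(-85 - 80)*(-65) - 8) = √(-(-165)*(-65) - 8) = √(-1*10725 - 8) = √(-10725 - 8) = √(-10733) = I*√10733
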